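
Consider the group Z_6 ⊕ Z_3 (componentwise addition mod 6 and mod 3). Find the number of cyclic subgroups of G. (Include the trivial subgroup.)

10

Group the elements of G by the cyclic subgroup they generate; each cyclic subgroup of order d accounts for φ(d) elements.
Cyclic subgroups by order — order 1: 1; order 2: 1; order 3: 4; order 6: 4.
Total: 10.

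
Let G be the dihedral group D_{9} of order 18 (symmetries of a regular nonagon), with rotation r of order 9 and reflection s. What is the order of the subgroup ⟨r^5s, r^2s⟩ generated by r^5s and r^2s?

6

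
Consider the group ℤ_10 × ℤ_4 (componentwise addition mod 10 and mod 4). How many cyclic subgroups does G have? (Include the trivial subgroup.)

Group the elements of G by the cyclic subgroup they generate; each cyclic subgroup of order d accounts for φ(d) elements.
Cyclic subgroups by order — order 1: 1; order 2: 3; order 4: 2; order 5: 1; order 10: 3; order 20: 2.
Total: 12.

12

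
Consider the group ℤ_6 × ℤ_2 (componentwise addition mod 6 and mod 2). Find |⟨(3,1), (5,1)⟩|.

|⟨(3,1)⟩| = 2 and |⟨(5,1)⟩| = 6, so |H| is a multiple of lcm(2, 6) = 6 and divides |G| = 12.
Closing under the operation: H = {(0,0), (1,1), (2,0), (3,1), (4,0), (5,1)}, so |H| = 6.

6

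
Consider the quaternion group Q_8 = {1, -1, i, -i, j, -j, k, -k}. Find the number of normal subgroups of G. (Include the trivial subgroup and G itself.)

6

G has 6 subgroups. Checking conjugation-invariance by order — order 1: 1/1 normal; order 2: 1/1 normal; order 4: 3/3 normal; order 8: 1/1 normal.
Total normal subgroups: 6.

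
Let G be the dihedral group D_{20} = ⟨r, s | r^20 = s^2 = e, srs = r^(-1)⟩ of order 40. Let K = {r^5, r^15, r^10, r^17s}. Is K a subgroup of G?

No

The identity e ∉ K, so K is not a subgroup.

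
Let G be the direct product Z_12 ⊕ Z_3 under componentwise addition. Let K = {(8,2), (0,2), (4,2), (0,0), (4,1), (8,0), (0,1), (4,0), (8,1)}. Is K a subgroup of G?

|K| = 9 divides |G| = 36, consistent with Lagrange.
K contains the identity, every element's inverse is in K, and K is closed under +: it is a subgroup.

Yes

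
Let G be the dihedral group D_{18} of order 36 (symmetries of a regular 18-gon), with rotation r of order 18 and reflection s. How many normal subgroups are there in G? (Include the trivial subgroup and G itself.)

G has 45 subgroups. Checking conjugation-invariance by order — order 1: 1/1 normal; order 2: 1/19 normal; order 3: 1/1 normal; order 4: 0/9 normal; order 6: 1/7 normal; order 9: 1/1 normal; order 12: 0/3 normal; order 18: 3/3 normal; order 36: 1/1 normal.
Total normal subgroups: 9.

9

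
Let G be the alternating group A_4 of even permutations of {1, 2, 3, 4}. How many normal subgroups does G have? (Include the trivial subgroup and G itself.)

3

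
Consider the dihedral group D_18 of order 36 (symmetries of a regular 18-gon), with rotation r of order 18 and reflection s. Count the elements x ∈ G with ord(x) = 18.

6

The elements of order 18 are: r, r^5, r^7, r^11, r^13, r^17.
That's 6.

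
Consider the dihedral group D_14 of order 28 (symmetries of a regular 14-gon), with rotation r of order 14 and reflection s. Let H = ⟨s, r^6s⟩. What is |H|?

14

|⟨s⟩| = 2 and |⟨r^6s⟩| = 2, so |H| is a multiple of lcm(2, 2) = 2 and divides |G| = 28.
Closing under the operation: H = {e, r^2, r^4, r^6, r^8, r^10, r^12, s, r^2s, r^4s, r^6s, r^8s, r^10s, r^12s}, so |H| = 14.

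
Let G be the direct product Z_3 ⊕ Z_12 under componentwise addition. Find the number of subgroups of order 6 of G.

4

|G| = 36 and 6 | 36, so subgroups of order 6 are possible by Lagrange.
The subgroups of order 6 are: {(0,0), (0,2), (0,4), (0,6), (0,8), (0,10)}; {(0,0), (0,6), (1,0), (1,6), (2,0), (2,6)}; {(0,0), (0,6), (1,4), (1,10), (2,2), (2,8)}; {(0,0), (0,6), (1,2), (1,8), (2,4), (2,10)}.
So G has 4 subgroups of order 6.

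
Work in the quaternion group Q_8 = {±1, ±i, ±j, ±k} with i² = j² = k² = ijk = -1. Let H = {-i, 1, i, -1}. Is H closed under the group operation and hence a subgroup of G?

|H| = 4 divides |G| = 8, consistent with Lagrange.
H contains the identity, every element's inverse is in H, and H is closed under ·: it is a subgroup.
In fact H = ⟨-i⟩.

Yes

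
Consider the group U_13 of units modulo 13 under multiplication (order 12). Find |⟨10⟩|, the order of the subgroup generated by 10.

Compute successive powers of 10 mod 13: 10, 9, 12, 3, 4, 1; 10^6 ≡ 1 (mod 13).
So |⟨10⟩| = 6.

6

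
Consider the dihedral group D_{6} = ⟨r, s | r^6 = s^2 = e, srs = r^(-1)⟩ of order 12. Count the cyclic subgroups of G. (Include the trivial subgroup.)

10

Group the elements of G by the cyclic subgroup they generate; each cyclic subgroup of order d accounts for φ(d) elements.
Cyclic subgroups by order — order 1: 1; order 2: 7; order 3: 1; order 6: 1.
Total: 10.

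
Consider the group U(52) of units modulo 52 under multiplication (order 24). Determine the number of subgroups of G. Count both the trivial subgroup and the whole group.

16

|G| = 24, so by Lagrange every subgroup order divides 24. Divisors: 1, 2, 3, 4, 6, 8, 12, 24.
Subgroups by order — order 1: 1; order 2: 3; order 3: 1; order 4: 3; order 6: 3; order 8: 1; order 12: 3; order 24: 1.
Total: 1 + 3 + 1 + 3 + 3 + 1 + 3 + 1 = 16.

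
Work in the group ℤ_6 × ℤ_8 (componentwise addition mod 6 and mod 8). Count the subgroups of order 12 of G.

3

|G| = 48 and 12 | 48, so subgroups of order 12 are possible by Lagrange.
The subgroups of order 12 are: {(0,0), (0,2), (0,4), (0,6), (2,0), (2,2), (2,4), (2,6), (4,0), (4,2), (4,4), (4,6)}; {(0,0), (0,4), (1,0), (1,4), (2,0), (2,4), (3,0), (3,4), (4,0), (4,4), (5,0), (5,4)}; {(0,0), (0,4), (1,2), (1,6), (2,0), (2,4), (3,2), (3,6), (4,0), (4,4), (5,2), (5,6)}.
So G has 3 subgroups of order 12.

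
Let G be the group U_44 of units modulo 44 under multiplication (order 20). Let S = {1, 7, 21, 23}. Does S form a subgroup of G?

7 ∈ S but its inverse 19 ∉ S, so S is not a subgroup.

No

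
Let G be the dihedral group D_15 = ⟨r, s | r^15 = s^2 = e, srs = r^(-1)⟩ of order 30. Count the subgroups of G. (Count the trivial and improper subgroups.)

|G| = 30, so by Lagrange every subgroup order divides 30. Divisors: 1, 2, 3, 5, 6, 10, 15, 30.
Subgroups by order — order 1: 1; order 2: 15; order 3: 1; order 5: 1; order 6: 5; order 10: 3; order 15: 1; order 30: 1.
Total: 1 + 15 + 1 + 1 + 5 + 3 + 1 + 1 = 28.

28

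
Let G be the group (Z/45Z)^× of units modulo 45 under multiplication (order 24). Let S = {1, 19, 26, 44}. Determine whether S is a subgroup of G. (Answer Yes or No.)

Yes

|S| = 4 divides |G| = 24, consistent with Lagrange.
S contains the identity, every element's inverse is in S, and S is closed under ·: it is a subgroup.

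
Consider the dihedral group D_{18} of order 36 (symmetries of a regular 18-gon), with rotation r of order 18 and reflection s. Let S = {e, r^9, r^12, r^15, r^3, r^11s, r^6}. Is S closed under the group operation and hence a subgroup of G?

No

|S| = 7 does not divide |G| = 36, so by Lagrange S is not a subgroup.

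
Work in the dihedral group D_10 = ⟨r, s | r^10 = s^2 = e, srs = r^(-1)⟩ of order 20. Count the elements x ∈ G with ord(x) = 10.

4

The elements of order 10 are: r, r^3, r^7, r^9.
That's 4.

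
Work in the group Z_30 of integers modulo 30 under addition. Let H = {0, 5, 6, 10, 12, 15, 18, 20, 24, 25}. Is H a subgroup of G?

Closure fails: 5 + 6 = 11 ∉ H. So H is not a subgroup.

No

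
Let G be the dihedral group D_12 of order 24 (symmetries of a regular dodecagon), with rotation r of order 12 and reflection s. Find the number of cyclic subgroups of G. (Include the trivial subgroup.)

18

Each element a generates a cyclic subgroup ⟨a⟩; distinct elements may generate the same one (a cyclic group of order d has φ(d) generators).
Cyclic subgroups by order — order 1: 1; order 2: 13; order 3: 1; order 4: 1; order 6: 1; order 12: 1.
Total: 18.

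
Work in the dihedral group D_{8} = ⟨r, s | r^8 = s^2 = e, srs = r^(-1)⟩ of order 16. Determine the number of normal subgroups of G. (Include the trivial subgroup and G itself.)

7

G has 19 subgroups. Checking conjugation-invariance by order — order 1: 1/1 normal; order 2: 1/9 normal; order 4: 1/5 normal; order 8: 3/3 normal; order 16: 1/1 normal.
Total normal subgroups: 7.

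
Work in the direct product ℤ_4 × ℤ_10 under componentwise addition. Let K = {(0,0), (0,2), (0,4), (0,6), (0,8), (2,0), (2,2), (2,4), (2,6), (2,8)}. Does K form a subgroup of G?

|K| = 10 divides |G| = 40, consistent with Lagrange.
K contains the identity, every element's inverse is in K, and K is closed under +: it is a subgroup.
In fact K = ⟨(2,4)⟩.

Yes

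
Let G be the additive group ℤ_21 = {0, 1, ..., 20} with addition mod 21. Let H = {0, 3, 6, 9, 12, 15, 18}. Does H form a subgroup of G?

|H| = 7 divides |G| = 21, consistent with Lagrange.
H contains the identity, every element's inverse is in H, and H is closed under +: it is a subgroup.
In fact H = ⟨18⟩.

Yes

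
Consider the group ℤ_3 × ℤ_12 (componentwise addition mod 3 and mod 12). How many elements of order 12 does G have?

An element (a,b) has order lcm(ord(a), ord(b)); count pairs with lcm equal to 12.
Enumerating gives 16 such elements.

16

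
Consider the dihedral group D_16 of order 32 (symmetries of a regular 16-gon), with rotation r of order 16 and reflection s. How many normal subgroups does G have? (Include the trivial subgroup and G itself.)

8

G has 36 subgroups. Checking conjugation-invariance by order — order 1: 1/1 normal; order 2: 1/17 normal; order 4: 1/9 normal; order 8: 1/5 normal; order 16: 3/3 normal; order 32: 1/1 normal.
Total normal subgroups: 8.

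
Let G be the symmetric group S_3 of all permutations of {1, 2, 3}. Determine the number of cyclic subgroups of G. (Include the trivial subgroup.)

5

Each element a generates a cyclic subgroup ⟨a⟩; distinct elements may generate the same one (a cyclic group of order d has φ(d) generators).
Cyclic subgroups by order — order 1: 1; order 2: 3; order 3: 1.
Total: 5.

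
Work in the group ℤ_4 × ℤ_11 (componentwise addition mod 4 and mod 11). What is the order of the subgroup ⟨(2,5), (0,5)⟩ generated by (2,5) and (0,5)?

22

|⟨(2,5)⟩| = 22 and |⟨(0,5)⟩| = 11, so |H| is a multiple of lcm(22, 11) = 22 and divides |G| = 44.
Closing under the operation: H = {(0,0), (0,1), (0,2), (0,3), (0,4), (0,5), (0,6), (0,7), (0,8), (0,9), (0,10), (2,0), (2,1), (2,2), (2,3), (2,4), (2,5), (2,6), (2,7), (2,8), (2,9), (2,10)}, so |H| = 22.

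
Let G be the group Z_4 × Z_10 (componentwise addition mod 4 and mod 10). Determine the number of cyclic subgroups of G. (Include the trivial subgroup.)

Group the elements of G by the cyclic subgroup they generate; each cyclic subgroup of order d accounts for φ(d) elements.
Cyclic subgroups by order — order 1: 1; order 2: 3; order 4: 2; order 5: 1; order 10: 3; order 20: 2.
Total: 12.

12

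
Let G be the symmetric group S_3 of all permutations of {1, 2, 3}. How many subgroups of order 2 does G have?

3

|G| = 6 and 2 | 6, so subgroups of order 2 are possible by Lagrange.
The subgroups of order 2 are: {e, (1 2)}; {e, (1 3)}; {e, (2 3)}.
So G has 3 subgroups of order 2.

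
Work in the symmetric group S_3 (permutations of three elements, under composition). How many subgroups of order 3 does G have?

|G| = 6 and 3 | 6, so subgroups of order 3 are possible by Lagrange.
The subgroups of order 3 are: {e, (1 2 3), (1 3 2)}.
So G has 1 subgroup of order 3.

1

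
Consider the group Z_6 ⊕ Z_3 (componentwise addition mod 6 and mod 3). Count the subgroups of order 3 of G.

4

|G| = 18 and 3 | 18, so subgroups of order 3 are possible by Lagrange.
The subgroups of order 3 are: {(0,0), (0,1), (0,2)}; {(0,0), (2,0), (4,0)}; {(0,0), (2,1), (4,2)}; {(0,0), (2,2), (4,1)}.
So G has 4 subgroups of order 3.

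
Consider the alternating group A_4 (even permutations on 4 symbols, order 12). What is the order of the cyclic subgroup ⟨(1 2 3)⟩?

3

Computing powers of (1 2 3): the smallest k with ((1 2 3))^k = e is k = 3.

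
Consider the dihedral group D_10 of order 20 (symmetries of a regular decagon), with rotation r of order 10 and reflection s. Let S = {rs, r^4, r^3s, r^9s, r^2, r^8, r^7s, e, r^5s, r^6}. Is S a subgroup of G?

|S| = 10 divides |G| = 20, consistent with Lagrange.
S contains the identity, every element's inverse is in S, and S is closed under ·: it is a subgroup.

Yes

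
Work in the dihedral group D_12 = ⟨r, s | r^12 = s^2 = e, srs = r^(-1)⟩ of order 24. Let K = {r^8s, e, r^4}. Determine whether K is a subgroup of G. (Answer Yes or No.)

r^4 ∈ K but its inverse r^8 ∉ K, so K is not a subgroup.

No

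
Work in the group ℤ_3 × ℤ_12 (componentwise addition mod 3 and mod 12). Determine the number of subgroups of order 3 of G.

|G| = 36 and 3 | 36, so subgroups of order 3 are possible by Lagrange.
The subgroups of order 3 are: {(0,0), (0,4), (0,8)}; {(0,0), (1,0), (2,0)}; {(0,0), (1,4), (2,8)}; {(0,0), (1,8), (2,4)}.
So G has 4 subgroups of order 3.

4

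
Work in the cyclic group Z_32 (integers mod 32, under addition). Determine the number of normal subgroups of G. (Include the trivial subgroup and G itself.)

6

G is abelian, so every subgroup is normal.
G has 6 subgroups in total, hence 6 normal subgroups.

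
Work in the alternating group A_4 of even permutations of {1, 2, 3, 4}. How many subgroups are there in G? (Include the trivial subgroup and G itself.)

10

|G| = 12, so by Lagrange every subgroup order divides 12. Divisors: 1, 2, 3, 4, 6, 12.
Subgroups by order — order 1: 1; order 2: 3; order 3: 4; order 4: 1; order 6: 0; order 12: 1.
Total: 1 + 3 + 4 + 1 + 0 + 1 = 10.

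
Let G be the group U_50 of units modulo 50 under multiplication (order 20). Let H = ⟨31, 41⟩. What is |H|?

5

|⟨31⟩| = 5 and |⟨41⟩| = 5, so |H| is a multiple of lcm(5, 5) = 5 and divides |G| = 20.
Closing under the operation: H = {1, 11, 21, 31, 41}, so |H| = 5.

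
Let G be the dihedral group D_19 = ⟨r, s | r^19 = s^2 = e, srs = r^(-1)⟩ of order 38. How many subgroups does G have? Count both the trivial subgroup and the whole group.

|G| = 38, so by Lagrange every subgroup order divides 38. Divisors: 1, 2, 19, 38.
Subgroups by order — order 1: 1; order 2: 19; order 19: 1; order 38: 1.
Total: 1 + 19 + 1 + 1 = 22.

22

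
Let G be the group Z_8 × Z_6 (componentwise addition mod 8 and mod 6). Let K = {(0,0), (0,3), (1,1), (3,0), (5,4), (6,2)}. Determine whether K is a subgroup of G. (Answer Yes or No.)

(6,2) ∈ K but its inverse (2,4) ∉ K, so K is not a subgroup.

No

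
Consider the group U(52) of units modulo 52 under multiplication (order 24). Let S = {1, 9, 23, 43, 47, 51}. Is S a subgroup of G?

No

9 ∈ S but its inverse 29 ∉ S, so S is not a subgroup.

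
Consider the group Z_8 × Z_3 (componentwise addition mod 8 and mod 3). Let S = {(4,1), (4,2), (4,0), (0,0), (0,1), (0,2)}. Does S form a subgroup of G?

|S| = 6 divides |G| = 24, consistent with Lagrange.
S contains the identity, every element's inverse is in S, and S is closed under +: it is a subgroup.
In fact S = ⟨(4,1)⟩.

Yes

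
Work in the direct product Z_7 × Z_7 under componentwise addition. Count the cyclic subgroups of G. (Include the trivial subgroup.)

9

A cyclic subgroup of order d is generated by each of its φ(d) elements of order d, so the cyclic subgroups of order d number (#elements of order d)/φ(d).
Cyclic subgroups by order — order 1: 1; order 7: 8.
Total: 9.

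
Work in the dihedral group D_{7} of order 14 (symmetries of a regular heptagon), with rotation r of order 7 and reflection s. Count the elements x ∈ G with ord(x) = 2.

7

The elements of order 2 are: s, rs, r^2s, r^3s, r^4s, r^5s, r^6s.
That's 7.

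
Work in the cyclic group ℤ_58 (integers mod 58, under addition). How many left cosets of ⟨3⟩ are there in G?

|⟨3⟩| = 58 and |G| = 58.
By Lagrange, [G : H] = |G|/|H| = 58/58 = 1.

1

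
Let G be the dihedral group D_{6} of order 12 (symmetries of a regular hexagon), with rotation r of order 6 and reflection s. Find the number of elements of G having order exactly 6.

The elements of order 6 are: r, r^5.
That's 2.

2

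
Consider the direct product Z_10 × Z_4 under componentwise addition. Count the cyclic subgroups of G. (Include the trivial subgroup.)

12

Group the elements of G by the cyclic subgroup they generate; each cyclic subgroup of order d accounts for φ(d) elements.
Cyclic subgroups by order — order 1: 1; order 2: 3; order 4: 2; order 5: 1; order 10: 3; order 20: 2.
Total: 12.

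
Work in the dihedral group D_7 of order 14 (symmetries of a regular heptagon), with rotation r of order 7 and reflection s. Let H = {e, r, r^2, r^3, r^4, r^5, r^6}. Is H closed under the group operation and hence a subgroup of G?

|H| = 7 divides |G| = 14, consistent with Lagrange.
H contains the identity, every element's inverse is in H, and H is closed under ·: it is a subgroup.
In fact H = ⟨r^4⟩.

Yes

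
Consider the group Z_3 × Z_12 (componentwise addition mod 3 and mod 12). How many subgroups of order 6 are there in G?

4

|G| = 36 and 6 | 36, so subgroups of order 6 are possible by Lagrange.
The subgroups of order 6 are: {(0,0), (0,2), (0,4), (0,6), (0,8), (0,10)}; {(0,0), (0,6), (1,0), (1,6), (2,0), (2,6)}; {(0,0), (0,6), (1,4), (1,10), (2,2), (2,8)}; {(0,0), (0,6), (1,2), (1,8), (2,4), (2,10)}.
So G has 4 subgroups of order 6.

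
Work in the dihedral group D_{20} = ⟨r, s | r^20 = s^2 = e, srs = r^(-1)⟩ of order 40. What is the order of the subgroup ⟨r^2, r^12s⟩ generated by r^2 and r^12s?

20

|⟨r^2⟩| = 10 and |⟨r^12s⟩| = 2, so |H| is a multiple of lcm(10, 2) = 10 and divides |G| = 40.
Closing under the operation: H = {e, r^2, r^4, r^6, r^8, r^10, r^12, r^14, r^16, r^18, s, r^2s, r^4s, r^6s, r^8s, r^10s, r^12s, r^14s, r^16s, r^18s}, so |H| = 20.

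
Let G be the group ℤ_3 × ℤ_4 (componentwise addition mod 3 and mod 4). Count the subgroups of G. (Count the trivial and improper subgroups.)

|G| = 12, so by Lagrange every subgroup order divides 12. Divisors: 1, 2, 3, 4, 6, 12.
Subgroups by order — order 1: 1; order 2: 1; order 3: 1; order 4: 1; order 6: 1; order 12: 1.
Total: 1 + 1 + 1 + 1 + 1 + 1 = 6.

6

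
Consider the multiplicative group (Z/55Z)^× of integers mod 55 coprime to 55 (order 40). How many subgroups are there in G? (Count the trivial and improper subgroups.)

16

|G| = 40, so by Lagrange every subgroup order divides 40. Divisors: 1, 2, 4, 5, 8, 10, 20, 40.
Subgroups by order — order 1: 1; order 2: 3; order 4: 3; order 5: 1; order 8: 1; order 10: 3; order 20: 3; order 40: 1.
Total: 1 + 3 + 3 + 1 + 1 + 3 + 3 + 1 = 16.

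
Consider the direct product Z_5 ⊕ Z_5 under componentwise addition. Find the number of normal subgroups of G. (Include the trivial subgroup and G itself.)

8

G is abelian, so every subgroup is normal.
G has 8 subgroups in total, hence 8 normal subgroups.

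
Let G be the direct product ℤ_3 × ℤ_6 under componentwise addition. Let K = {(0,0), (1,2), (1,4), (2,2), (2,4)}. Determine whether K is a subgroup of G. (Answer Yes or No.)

No

|K| = 5 does not divide |G| = 18, so by Lagrange K is not a subgroup.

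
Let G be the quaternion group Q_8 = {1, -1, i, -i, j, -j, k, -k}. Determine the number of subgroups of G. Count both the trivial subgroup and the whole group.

|G| = 8, so by Lagrange every subgroup order divides 8. Divisors: 1, 2, 4, 8.
Subgroups by order — order 1: 1; order 2: 1; order 4: 3; order 8: 1.
Total: 1 + 1 + 3 + 1 = 6.

6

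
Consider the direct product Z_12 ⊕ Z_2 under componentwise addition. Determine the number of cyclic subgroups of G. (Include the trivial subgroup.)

Group the elements of G by the cyclic subgroup they generate; each cyclic subgroup of order d accounts for φ(d) elements.
Cyclic subgroups by order — order 1: 1; order 2: 3; order 3: 1; order 4: 2; order 6: 3; order 12: 2.
Total: 12.

12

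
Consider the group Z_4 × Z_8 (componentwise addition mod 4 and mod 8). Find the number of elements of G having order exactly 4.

12

An element (a,b) has order lcm(ord(a), ord(b)); count pairs with lcm equal to 4.
Enumerating gives 12 such elements.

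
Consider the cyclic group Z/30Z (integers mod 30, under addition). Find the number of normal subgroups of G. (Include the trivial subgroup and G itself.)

G is abelian, so every subgroup is normal.
G has 8 subgroups in total, hence 8 normal subgroups.

8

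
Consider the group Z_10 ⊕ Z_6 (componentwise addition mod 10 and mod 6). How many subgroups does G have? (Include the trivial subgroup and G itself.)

|G| = 60, so by Lagrange every subgroup order divides 60. Divisors: 1, 2, 3, 4, 5, 6, 10, 12, 15, 20, 30, 60.
Subgroups by order — order 1: 1; order 2: 3; order 3: 1; order 4: 1; order 5: 1; order 6: 3; order 10: 3; order 12: 1; order 15: 1; order 20: 1; order 30: 3; order 60: 1.
Total: 1 + 3 + 1 + 1 + 1 + 3 + 3 + 1 + 1 + 1 + 3 + 1 = 20.

20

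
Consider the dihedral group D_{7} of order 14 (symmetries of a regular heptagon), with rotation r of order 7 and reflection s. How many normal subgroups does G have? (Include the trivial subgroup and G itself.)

G has 10 subgroups. Checking conjugation-invariance by order — order 1: 1/1 normal; order 2: 0/7 normal; order 7: 1/1 normal; order 14: 1/1 normal.
Total normal subgroups: 3.

3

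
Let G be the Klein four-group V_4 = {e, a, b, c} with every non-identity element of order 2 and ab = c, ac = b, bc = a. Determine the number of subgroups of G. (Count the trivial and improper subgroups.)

|G| = 4, so by Lagrange every subgroup order divides 4. Divisors: 1, 2, 4.
Subgroups by order — order 1: 1; order 2: 3; order 4: 1.
Total: 1 + 3 + 1 = 5.

5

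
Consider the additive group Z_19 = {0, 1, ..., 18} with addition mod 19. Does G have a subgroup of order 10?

10 does not divide |G| = 19, so by Lagrange no subgroup of order 10 exists.

No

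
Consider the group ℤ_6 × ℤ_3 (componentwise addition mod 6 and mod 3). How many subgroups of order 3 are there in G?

|G| = 18 and 3 | 18, so subgroups of order 3 are possible by Lagrange.
The subgroups of order 3 are: {(0,0), (0,1), (0,2)}; {(0,0), (2,0), (4,0)}; {(0,0), (2,1), (4,2)}; {(0,0), (2,2), (4,1)}.
So G has 4 subgroups of order 3.

4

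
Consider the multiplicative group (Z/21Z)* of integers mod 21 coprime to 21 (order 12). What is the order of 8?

2

Compute successive powers of 8 mod 21: 8, 1; 8^2 ≡ 1 (mod 21).
So |⟨8⟩| = 2.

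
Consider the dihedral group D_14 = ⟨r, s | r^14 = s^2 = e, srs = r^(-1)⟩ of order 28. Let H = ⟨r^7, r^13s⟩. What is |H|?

4

|⟨r^7⟩| = 2 and |⟨r^13s⟩| = 2, so |H| is a multiple of lcm(2, 2) = 2 and divides |G| = 28.
Closing under the operation: H = {e, r^7, r^6s, r^13s}, so |H| = 4.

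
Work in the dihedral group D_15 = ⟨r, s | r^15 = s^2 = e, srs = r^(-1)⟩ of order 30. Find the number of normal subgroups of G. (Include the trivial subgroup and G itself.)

5

G has 28 subgroups. Checking conjugation-invariance by order — order 1: 1/1 normal; order 2: 0/15 normal; order 3: 1/1 normal; order 5: 1/1 normal; order 6: 0/5 normal; order 10: 0/3 normal; order 15: 1/1 normal; order 30: 1/1 normal.
Total normal subgroups: 5.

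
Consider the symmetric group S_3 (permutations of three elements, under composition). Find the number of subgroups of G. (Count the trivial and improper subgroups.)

|G| = 6, so by Lagrange every subgroup order divides 6. Divisors: 1, 2, 3, 6.
Subgroups by order — order 1: 1; order 2: 3; order 3: 1; order 6: 1.
Total: 1 + 3 + 1 + 1 = 6.

6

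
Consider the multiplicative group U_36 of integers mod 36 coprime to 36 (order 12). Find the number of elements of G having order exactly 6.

6

The elements of order 6 are: 5, 7, 11, 23, 29, 31.
That's 6.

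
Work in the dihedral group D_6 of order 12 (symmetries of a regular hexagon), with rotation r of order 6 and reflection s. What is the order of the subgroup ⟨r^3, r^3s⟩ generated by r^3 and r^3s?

4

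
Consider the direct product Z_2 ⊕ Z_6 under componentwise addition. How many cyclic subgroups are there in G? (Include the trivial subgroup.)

Each element a generates a cyclic subgroup ⟨a⟩; distinct elements may generate the same one (a cyclic group of order d has φ(d) generators).
Cyclic subgroups by order — order 1: 1; order 2: 3; order 3: 1; order 6: 3.
Total: 8.

8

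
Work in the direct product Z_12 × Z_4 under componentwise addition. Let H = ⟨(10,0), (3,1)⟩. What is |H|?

24

|⟨(10,0)⟩| = 6 and |⟨(3,1)⟩| = 4, so |H| is a multiple of lcm(6, 4) = 12 and divides |G| = 48.
Closing under the operation: H = {(0,0), (0,2), (1,1), (1,3), (2,0), (2,2), (3,1), (3,3), (4,0), (4,2), (5,1), (5,3), (6,0), (6,2), (7,1), (7,3), (8,0), (8,2), (9,1), (9,3), (10,0), (10,2), (11,1), (11,3)}, so |H| = 24.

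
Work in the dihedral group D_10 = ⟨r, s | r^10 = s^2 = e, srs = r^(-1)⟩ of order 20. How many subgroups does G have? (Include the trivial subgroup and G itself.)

|G| = 20, so by Lagrange every subgroup order divides 20. Divisors: 1, 2, 4, 5, 10, 20.
Subgroups by order — order 1: 1; order 2: 11; order 4: 5; order 5: 1; order 10: 3; order 20: 1.
Total: 1 + 11 + 5 + 1 + 3 + 1 = 22.

22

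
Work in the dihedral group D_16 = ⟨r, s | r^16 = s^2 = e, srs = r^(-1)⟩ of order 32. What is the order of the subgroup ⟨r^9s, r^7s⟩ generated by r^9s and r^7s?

16

|⟨r^9s⟩| = 2 and |⟨r^7s⟩| = 2, so |H| is a multiple of lcm(2, 2) = 2 and divides |G| = 32.
Closing under the operation: H = {e, r^2, r^4, r^6, r^8, r^10, r^12, r^14, rs, r^3s, r^5s, r^7s, r^9s, r^11s, r^13s, r^15s}, so |H| = 16.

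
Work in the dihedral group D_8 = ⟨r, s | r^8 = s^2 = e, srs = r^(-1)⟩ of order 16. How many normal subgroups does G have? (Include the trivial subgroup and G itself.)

G has 19 subgroups. Checking conjugation-invariance by order — order 1: 1/1 normal; order 2: 1/9 normal; order 4: 1/5 normal; order 8: 3/3 normal; order 16: 1/1 normal.
Total normal subgroups: 7.

7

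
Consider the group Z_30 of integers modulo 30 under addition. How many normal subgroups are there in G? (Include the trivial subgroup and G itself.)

G is abelian, so every subgroup is normal.
G has 8 subgroups in total, hence 8 normal subgroups.

8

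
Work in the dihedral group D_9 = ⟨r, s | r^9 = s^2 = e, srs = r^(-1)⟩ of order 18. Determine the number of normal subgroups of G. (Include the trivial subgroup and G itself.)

4

G has 16 subgroups. Checking conjugation-invariance by order — order 1: 1/1 normal; order 2: 0/9 normal; order 3: 1/1 normal; order 6: 0/3 normal; order 9: 1/1 normal; order 18: 1/1 normal.
Total normal subgroups: 4.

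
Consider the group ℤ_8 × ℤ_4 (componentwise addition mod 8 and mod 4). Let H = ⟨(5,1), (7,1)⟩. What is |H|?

|⟨(5,1)⟩| = 8 and |⟨(7,1)⟩| = 8, so |H| is a multiple of lcm(8, 8) = 8 and divides |G| = 32.
Closing under the operation: H = {(0,0), (0,2), (1,1), (1,3), (2,0), (2,2), (3,1), (3,3), (4,0), (4,2), (5,1), (5,3), (6,0), (6,2), (7,1), (7,3)}, so |H| = 16.

16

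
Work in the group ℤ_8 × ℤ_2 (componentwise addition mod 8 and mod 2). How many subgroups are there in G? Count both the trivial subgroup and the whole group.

|G| = 16, so by Lagrange every subgroup order divides 16. Divisors: 1, 2, 4, 8, 16.
Subgroups by order — order 1: 1; order 2: 3; order 4: 3; order 8: 3; order 16: 1.
Total: 1 + 3 + 3 + 3 + 1 = 11.

11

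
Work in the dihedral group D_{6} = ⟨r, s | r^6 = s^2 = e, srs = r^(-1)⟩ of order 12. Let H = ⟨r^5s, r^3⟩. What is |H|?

4

|⟨r^5s⟩| = 2 and |⟨r^3⟩| = 2, so |H| is a multiple of lcm(2, 2) = 2 and divides |G| = 12.
Closing under the operation: H = {e, r^3, r^2s, r^5s}, so |H| = 4.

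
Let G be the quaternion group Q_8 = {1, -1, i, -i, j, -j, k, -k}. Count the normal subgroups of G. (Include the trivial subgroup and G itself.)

G has 6 subgroups. Checking conjugation-invariance by order — order 1: 1/1 normal; order 2: 1/1 normal; order 4: 3/3 normal; order 8: 1/1 normal.
Total normal subgroups: 6.

6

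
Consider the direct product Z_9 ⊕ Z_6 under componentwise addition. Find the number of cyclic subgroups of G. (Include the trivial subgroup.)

16

A cyclic subgroup of order d is generated by each of its φ(d) elements of order d, so the cyclic subgroups of order d number (#elements of order d)/φ(d).
Cyclic subgroups by order — order 1: 1; order 2: 1; order 3: 4; order 6: 4; order 9: 3; order 18: 3.
Total: 16.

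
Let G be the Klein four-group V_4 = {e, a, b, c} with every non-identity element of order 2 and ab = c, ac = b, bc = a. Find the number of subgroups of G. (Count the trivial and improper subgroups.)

5

|G| = 4, so by Lagrange every subgroup order divides 4. Divisors: 1, 2, 4.
Subgroups by order — order 1: 1; order 2: 3; order 4: 1.
Total: 1 + 3 + 1 = 5.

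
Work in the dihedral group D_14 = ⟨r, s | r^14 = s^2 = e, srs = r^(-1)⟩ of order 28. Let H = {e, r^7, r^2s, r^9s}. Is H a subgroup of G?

Yes

|H| = 4 divides |G| = 28, consistent with Lagrange.
H contains the identity, every element's inverse is in H, and H is closed under ·: it is a subgroup.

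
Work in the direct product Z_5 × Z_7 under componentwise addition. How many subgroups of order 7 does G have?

1

|G| = 35 and 7 | 35, so subgroups of order 7 are possible by Lagrange.
The subgroups of order 7 are: {(0,0), (0,1), (0,2), (0,3), (0,4), (0,5), (0,6)}.
So G has 1 subgroup of order 7.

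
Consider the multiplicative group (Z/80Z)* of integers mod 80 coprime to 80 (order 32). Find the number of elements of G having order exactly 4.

Enumerating element orders in G gives 24 elements of order 4.

24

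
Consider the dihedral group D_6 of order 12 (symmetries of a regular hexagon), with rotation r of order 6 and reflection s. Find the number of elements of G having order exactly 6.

2

The elements of order 6 are: r, r^5.
That's 2.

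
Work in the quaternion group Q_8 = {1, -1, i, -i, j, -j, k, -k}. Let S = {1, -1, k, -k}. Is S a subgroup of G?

|S| = 4 divides |G| = 8, consistent with Lagrange.
S contains the identity, every element's inverse is in S, and S is closed under ·: it is a subgroup.
In fact S = ⟨-k⟩.

Yes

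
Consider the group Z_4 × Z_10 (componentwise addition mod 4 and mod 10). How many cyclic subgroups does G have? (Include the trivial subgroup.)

12

Each element a generates a cyclic subgroup ⟨a⟩; distinct elements may generate the same one (a cyclic group of order d has φ(d) generators).
Cyclic subgroups by order — order 1: 1; order 2: 3; order 4: 2; order 5: 1; order 10: 3; order 20: 2.
Total: 12.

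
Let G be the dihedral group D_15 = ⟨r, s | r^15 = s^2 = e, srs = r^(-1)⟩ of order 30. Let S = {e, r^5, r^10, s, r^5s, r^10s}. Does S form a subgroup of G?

Yes

|S| = 6 divides |G| = 30, consistent with Lagrange.
S contains the identity, every element's inverse is in S, and S is closed under ·: it is a subgroup.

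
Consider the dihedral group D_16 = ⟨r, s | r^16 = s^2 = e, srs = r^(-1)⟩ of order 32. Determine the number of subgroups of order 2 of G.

17

|G| = 32 and 2 | 32, so subgroups of order 2 are possible by Lagrange.
The subgroups of order 2 are: {e, r^10s}; {e, r^11s}; {e, r^12s}; {e, r^13s}; … (17 in all).
So G has 17 subgroups of order 2.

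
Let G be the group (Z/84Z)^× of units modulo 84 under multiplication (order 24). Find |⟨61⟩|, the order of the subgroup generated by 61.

Compute successive powers of 61 mod 84: 61, 25, 13, 37, 73, 1; 61^6 ≡ 1 (mod 84).
So |⟨61⟩| = 6.

6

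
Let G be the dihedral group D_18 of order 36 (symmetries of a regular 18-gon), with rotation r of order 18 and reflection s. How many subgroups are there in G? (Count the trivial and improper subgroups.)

|G| = 36, so by Lagrange every subgroup order divides 36. Divisors: 1, 2, 3, 4, 6, 9, 12, 18, 36.
Subgroups by order — order 1: 1; order 2: 19; order 3: 1; order 4: 9; order 6: 7; order 9: 1; order 12: 3; order 18: 3; order 36: 1.
Total: 1 + 19 + 1 + 9 + 7 + 1 + 3 + 3 + 1 = 45.

45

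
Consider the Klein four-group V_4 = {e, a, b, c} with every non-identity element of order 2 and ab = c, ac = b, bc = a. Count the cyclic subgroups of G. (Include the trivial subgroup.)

A cyclic subgroup of order d is generated by each of its φ(d) elements of order d, so the cyclic subgroups of order d number (#elements of order d)/φ(d).
Cyclic subgroups by order — order 1: 1; order 2: 3.
Total: 4.

4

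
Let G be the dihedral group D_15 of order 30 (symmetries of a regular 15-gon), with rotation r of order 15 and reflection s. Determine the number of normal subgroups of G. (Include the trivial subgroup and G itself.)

G has 28 subgroups. Checking conjugation-invariance by order — order 1: 1/1 normal; order 2: 0/15 normal; order 3: 1/1 normal; order 5: 1/1 normal; order 6: 0/5 normal; order 10: 0/3 normal; order 15: 1/1 normal; order 30: 1/1 normal.
Total normal subgroups: 5.

5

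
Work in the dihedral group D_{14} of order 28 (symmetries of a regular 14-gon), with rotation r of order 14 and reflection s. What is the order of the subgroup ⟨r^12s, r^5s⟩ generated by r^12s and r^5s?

4

|⟨r^12s⟩| = 2 and |⟨r^5s⟩| = 2, so |H| is a multiple of lcm(2, 2) = 2 and divides |G| = 28.
Closing under the operation: H = {e, r^7, r^5s, r^12s}, so |H| = 4.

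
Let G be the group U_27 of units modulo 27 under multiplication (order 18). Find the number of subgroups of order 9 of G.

|G| = 18 and 9 | 18, so subgroups of order 9 are possible by Lagrange.
The subgroups of order 9 are: {1, 4, 7, 10, 13, 16, 19, 22, 25}.
So G has 1 subgroup of order 9.

1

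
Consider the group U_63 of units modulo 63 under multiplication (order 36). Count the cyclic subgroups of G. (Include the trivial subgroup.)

20

A cyclic subgroup of order d is generated by each of its φ(d) elements of order d, so the cyclic subgroups of order d number (#elements of order d)/φ(d).
Cyclic subgroups by order — order 1: 1; order 2: 3; order 3: 4; order 6: 12.
Total: 20.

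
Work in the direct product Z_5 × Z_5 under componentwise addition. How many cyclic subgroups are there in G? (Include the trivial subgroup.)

A cyclic subgroup of order d is generated by each of its φ(d) elements of order d, so the cyclic subgroups of order d number (#elements of order d)/φ(d).
Cyclic subgroups by order — order 1: 1; order 5: 6.
Total: 7.

7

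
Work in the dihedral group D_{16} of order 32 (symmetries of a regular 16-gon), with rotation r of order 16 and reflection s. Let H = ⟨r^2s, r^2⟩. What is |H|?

16

|⟨r^2s⟩| = 2 and |⟨r^2⟩| = 8, so |H| is a multiple of lcm(2, 8) = 8 and divides |G| = 32.
Closing under the operation: H = {e, r^2, r^4, r^6, r^8, r^10, r^12, r^14, s, r^2s, r^4s, r^6s, r^8s, r^10s, r^12s, r^14s}, so |H| = 16.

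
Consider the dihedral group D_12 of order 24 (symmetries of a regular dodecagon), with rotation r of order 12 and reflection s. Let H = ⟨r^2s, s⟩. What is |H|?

12

|⟨r^2s⟩| = 2 and |⟨s⟩| = 2, so |H| is a multiple of lcm(2, 2) = 2 and divides |G| = 24.
Closing under the operation: H = {e, r^2, r^4, r^6, r^8, r^10, s, r^2s, r^4s, r^6s, r^8s, r^10s}, so |H| = 12.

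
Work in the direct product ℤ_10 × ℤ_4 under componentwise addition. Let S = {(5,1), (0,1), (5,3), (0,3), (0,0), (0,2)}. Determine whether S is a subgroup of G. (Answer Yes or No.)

|S| = 6 does not divide |G| = 40, so by Lagrange S is not a subgroup.

No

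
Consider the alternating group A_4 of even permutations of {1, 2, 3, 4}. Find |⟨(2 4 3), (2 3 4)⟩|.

3

|⟨(2 4 3)⟩| = 3 and |⟨(2 3 4)⟩| = 3, so |H| is a multiple of lcm(3, 3) = 3 and divides |G| = 12.
Closing under the operation: H = {e, (2 3 4), (2 4 3)}, so |H| = 3.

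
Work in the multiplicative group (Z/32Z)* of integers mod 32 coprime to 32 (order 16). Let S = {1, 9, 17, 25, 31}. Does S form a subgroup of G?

|S| = 5 does not divide |G| = 16, so by Lagrange S is not a subgroup.

No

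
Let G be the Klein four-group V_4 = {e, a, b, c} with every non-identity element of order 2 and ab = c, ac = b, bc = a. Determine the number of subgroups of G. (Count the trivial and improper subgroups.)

5

|G| = 4, so by Lagrange every subgroup order divides 4. Divisors: 1, 2, 4.
Subgroups by order — order 1: 1; order 2: 3; order 4: 1.
Total: 1 + 3 + 1 = 5.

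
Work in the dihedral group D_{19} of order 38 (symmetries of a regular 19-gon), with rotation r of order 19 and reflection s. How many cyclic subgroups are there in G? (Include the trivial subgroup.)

21

Group the elements of G by the cyclic subgroup they generate; each cyclic subgroup of order d accounts for φ(d) elements.
Cyclic subgroups by order — order 1: 1; order 2: 19; order 19: 1.
Total: 21.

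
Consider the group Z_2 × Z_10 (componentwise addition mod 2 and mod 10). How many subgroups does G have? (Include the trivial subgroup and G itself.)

|G| = 20, so by Lagrange every subgroup order divides 20. Divisors: 1, 2, 4, 5, 10, 20.
Subgroups by order — order 1: 1; order 2: 3; order 4: 1; order 5: 1; order 10: 3; order 20: 1.
Total: 1 + 3 + 1 + 1 + 3 + 1 = 10.

10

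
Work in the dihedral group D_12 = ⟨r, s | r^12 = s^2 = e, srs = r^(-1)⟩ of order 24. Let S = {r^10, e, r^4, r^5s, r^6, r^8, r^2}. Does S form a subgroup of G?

No

|S| = 7 does not divide |G| = 24, so by Lagrange S is not a subgroup.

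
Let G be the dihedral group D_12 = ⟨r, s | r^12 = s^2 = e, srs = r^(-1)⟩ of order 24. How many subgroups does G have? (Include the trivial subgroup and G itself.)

|G| = 24, so by Lagrange every subgroup order divides 24. Divisors: 1, 2, 3, 4, 6, 8, 12, 24.
Subgroups by order — order 1: 1; order 2: 13; order 3: 1; order 4: 7; order 6: 5; order 8: 3; order 12: 3; order 24: 1.
Total: 1 + 13 + 1 + 7 + 5 + 3 + 3 + 1 = 34.

34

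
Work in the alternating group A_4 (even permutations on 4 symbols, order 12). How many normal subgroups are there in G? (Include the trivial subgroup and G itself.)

3

G has 10 subgroups. Checking conjugation-invariance by order — order 1: 1/1 normal; order 2: 0/3 normal; order 3: 0/4 normal; order 4: 1/1 normal; order 12: 1/1 normal.
Total normal subgroups: 3.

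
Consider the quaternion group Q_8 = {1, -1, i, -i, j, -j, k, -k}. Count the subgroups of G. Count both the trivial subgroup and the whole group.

|G| = 8, so by Lagrange every subgroup order divides 8. Divisors: 1, 2, 4, 8.
Subgroups by order — order 1: 1; order 2: 1; order 4: 3; order 8: 1.
Total: 1 + 1 + 3 + 1 = 6.

6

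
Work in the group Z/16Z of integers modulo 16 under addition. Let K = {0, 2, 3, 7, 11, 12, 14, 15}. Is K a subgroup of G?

No

3 ∈ K but its inverse 13 ∉ K, so K is not a subgroup.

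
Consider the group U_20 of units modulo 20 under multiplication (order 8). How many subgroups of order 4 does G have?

|G| = 8 and 4 | 8, so subgroups of order 4 are possible by Lagrange.
The subgroups of order 4 are: {1, 9, 11, 19}; {1, 9, 13, 17}; {1, 3, 7, 9}.
So G has 3 subgroups of order 4.

3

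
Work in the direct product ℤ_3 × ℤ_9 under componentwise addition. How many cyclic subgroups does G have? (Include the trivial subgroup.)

Each element a generates a cyclic subgroup ⟨a⟩; distinct elements may generate the same one (a cyclic group of order d has φ(d) generators).
Cyclic subgroups by order — order 1: 1; order 3: 4; order 9: 3.
Total: 8.

8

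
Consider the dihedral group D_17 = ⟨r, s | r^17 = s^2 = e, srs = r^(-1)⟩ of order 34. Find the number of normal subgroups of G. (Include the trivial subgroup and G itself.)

3

G has 20 subgroups. Checking conjugation-invariance by order — order 1: 1/1 normal; order 2: 0/17 normal; order 17: 1/1 normal; order 34: 1/1 normal.
Total normal subgroups: 3.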